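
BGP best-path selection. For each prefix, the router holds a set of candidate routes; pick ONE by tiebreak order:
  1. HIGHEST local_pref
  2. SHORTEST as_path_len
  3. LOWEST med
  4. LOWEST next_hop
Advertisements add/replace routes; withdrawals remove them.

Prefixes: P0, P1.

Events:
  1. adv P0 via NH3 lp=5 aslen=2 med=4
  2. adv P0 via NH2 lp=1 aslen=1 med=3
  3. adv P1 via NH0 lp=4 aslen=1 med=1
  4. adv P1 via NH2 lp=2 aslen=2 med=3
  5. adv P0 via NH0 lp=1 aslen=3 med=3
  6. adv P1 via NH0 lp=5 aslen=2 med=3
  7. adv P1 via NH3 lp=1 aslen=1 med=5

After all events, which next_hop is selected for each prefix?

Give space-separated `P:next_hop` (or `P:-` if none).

Op 1: best P0=NH3 P1=-
Op 2: best P0=NH3 P1=-
Op 3: best P0=NH3 P1=NH0
Op 4: best P0=NH3 P1=NH0
Op 5: best P0=NH3 P1=NH0
Op 6: best P0=NH3 P1=NH0
Op 7: best P0=NH3 P1=NH0

Answer: P0:NH3 P1:NH0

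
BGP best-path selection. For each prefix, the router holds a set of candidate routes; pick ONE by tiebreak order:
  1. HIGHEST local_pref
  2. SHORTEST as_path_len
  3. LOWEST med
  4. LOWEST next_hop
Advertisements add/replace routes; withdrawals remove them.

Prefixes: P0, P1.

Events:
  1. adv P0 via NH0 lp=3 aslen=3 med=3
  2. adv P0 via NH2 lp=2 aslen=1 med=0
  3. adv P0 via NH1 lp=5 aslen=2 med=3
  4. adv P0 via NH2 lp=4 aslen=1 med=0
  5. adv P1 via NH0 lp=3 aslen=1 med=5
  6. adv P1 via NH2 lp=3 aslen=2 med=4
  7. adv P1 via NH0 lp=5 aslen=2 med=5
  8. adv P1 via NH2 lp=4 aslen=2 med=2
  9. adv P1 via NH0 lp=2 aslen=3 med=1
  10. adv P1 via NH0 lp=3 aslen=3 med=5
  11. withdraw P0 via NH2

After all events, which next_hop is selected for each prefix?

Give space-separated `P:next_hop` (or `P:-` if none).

Answer: P0:NH1 P1:NH2

Derivation:
Op 1: best P0=NH0 P1=-
Op 2: best P0=NH0 P1=-
Op 3: best P0=NH1 P1=-
Op 4: best P0=NH1 P1=-
Op 5: best P0=NH1 P1=NH0
Op 6: best P0=NH1 P1=NH0
Op 7: best P0=NH1 P1=NH0
Op 8: best P0=NH1 P1=NH0
Op 9: best P0=NH1 P1=NH2
Op 10: best P0=NH1 P1=NH2
Op 11: best P0=NH1 P1=NH2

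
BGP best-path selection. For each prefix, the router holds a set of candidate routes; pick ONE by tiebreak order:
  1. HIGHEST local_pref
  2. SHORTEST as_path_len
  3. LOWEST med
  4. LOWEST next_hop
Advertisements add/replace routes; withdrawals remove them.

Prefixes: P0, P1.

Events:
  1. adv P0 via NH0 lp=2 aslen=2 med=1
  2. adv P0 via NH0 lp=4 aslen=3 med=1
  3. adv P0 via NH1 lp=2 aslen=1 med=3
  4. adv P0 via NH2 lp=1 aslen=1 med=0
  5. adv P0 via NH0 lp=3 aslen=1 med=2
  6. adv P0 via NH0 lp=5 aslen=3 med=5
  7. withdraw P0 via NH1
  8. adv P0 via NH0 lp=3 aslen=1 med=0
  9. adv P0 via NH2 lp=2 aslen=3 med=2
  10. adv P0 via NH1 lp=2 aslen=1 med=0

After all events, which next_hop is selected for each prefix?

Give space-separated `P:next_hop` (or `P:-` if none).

Answer: P0:NH0 P1:-

Derivation:
Op 1: best P0=NH0 P1=-
Op 2: best P0=NH0 P1=-
Op 3: best P0=NH0 P1=-
Op 4: best P0=NH0 P1=-
Op 5: best P0=NH0 P1=-
Op 6: best P0=NH0 P1=-
Op 7: best P0=NH0 P1=-
Op 8: best P0=NH0 P1=-
Op 9: best P0=NH0 P1=-
Op 10: best P0=NH0 P1=-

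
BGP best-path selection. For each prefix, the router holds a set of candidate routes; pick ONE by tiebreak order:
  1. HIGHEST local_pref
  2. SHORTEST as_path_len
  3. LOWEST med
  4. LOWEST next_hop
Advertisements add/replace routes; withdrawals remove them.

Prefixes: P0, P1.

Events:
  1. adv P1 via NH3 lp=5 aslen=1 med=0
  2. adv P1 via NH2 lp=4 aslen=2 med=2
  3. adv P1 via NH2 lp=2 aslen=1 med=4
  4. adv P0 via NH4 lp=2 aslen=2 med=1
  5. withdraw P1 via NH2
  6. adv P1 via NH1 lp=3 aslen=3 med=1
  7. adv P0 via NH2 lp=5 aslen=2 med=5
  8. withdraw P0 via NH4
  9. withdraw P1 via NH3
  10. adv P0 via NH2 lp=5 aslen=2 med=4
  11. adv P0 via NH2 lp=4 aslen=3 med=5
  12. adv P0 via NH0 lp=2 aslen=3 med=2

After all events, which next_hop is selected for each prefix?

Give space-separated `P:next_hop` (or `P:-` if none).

Op 1: best P0=- P1=NH3
Op 2: best P0=- P1=NH3
Op 3: best P0=- P1=NH3
Op 4: best P0=NH4 P1=NH3
Op 5: best P0=NH4 P1=NH3
Op 6: best P0=NH4 P1=NH3
Op 7: best P0=NH2 P1=NH3
Op 8: best P0=NH2 P1=NH3
Op 9: best P0=NH2 P1=NH1
Op 10: best P0=NH2 P1=NH1
Op 11: best P0=NH2 P1=NH1
Op 12: best P0=NH2 P1=NH1

Answer: P0:NH2 P1:NH1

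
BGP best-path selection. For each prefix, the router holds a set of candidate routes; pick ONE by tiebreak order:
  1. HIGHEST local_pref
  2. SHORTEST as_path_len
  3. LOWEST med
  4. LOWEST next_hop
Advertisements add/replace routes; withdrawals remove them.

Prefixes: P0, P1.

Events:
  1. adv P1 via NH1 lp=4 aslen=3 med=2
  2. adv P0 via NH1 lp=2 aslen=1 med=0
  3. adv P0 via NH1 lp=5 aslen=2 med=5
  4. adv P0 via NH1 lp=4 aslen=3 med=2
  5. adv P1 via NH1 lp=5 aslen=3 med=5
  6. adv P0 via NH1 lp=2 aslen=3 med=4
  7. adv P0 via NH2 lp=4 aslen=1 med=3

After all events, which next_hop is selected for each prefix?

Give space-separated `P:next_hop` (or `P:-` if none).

Answer: P0:NH2 P1:NH1

Derivation:
Op 1: best P0=- P1=NH1
Op 2: best P0=NH1 P1=NH1
Op 3: best P0=NH1 P1=NH1
Op 4: best P0=NH1 P1=NH1
Op 5: best P0=NH1 P1=NH1
Op 6: best P0=NH1 P1=NH1
Op 7: best P0=NH2 P1=NH1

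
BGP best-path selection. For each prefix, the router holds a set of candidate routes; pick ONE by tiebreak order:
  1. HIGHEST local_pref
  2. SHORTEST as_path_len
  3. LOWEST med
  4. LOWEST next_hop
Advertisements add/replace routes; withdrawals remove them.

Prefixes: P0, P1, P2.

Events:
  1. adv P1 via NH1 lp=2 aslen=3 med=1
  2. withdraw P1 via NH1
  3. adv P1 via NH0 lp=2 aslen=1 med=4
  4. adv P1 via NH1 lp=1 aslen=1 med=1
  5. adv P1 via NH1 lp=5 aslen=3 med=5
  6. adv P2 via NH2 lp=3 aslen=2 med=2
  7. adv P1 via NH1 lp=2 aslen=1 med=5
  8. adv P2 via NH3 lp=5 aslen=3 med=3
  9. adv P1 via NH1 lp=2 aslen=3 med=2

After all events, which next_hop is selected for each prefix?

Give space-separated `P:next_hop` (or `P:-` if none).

Answer: P0:- P1:NH0 P2:NH3

Derivation:
Op 1: best P0=- P1=NH1 P2=-
Op 2: best P0=- P1=- P2=-
Op 3: best P0=- P1=NH0 P2=-
Op 4: best P0=- P1=NH0 P2=-
Op 5: best P0=- P1=NH1 P2=-
Op 6: best P0=- P1=NH1 P2=NH2
Op 7: best P0=- P1=NH0 P2=NH2
Op 8: best P0=- P1=NH0 P2=NH3
Op 9: best P0=- P1=NH0 P2=NH3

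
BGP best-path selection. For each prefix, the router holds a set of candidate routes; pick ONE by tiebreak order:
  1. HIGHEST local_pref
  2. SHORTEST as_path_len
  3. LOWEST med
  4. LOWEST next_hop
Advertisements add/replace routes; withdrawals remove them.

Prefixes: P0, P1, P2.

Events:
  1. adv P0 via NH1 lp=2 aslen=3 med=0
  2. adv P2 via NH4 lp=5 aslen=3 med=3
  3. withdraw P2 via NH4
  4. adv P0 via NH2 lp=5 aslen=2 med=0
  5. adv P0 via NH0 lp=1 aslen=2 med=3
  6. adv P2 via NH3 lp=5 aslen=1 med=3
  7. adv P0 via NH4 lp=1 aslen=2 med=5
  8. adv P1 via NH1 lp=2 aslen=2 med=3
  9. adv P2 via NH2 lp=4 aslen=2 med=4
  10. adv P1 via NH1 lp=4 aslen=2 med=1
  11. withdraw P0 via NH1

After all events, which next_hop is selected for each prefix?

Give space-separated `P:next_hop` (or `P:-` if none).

Op 1: best P0=NH1 P1=- P2=-
Op 2: best P0=NH1 P1=- P2=NH4
Op 3: best P0=NH1 P1=- P2=-
Op 4: best P0=NH2 P1=- P2=-
Op 5: best P0=NH2 P1=- P2=-
Op 6: best P0=NH2 P1=- P2=NH3
Op 7: best P0=NH2 P1=- P2=NH3
Op 8: best P0=NH2 P1=NH1 P2=NH3
Op 9: best P0=NH2 P1=NH1 P2=NH3
Op 10: best P0=NH2 P1=NH1 P2=NH3
Op 11: best P0=NH2 P1=NH1 P2=NH3

Answer: P0:NH2 P1:NH1 P2:NH3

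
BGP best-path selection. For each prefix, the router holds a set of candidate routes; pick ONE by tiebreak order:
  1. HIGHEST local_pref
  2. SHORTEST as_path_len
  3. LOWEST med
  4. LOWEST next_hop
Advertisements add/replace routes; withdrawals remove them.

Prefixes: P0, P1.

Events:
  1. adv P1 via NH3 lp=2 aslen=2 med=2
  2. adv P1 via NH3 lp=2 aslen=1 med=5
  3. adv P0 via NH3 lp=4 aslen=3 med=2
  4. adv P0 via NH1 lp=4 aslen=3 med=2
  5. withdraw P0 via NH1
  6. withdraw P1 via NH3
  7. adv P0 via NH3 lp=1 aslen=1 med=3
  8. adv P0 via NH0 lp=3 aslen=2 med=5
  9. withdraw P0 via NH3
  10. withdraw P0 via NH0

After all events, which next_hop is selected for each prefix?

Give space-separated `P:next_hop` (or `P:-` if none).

Op 1: best P0=- P1=NH3
Op 2: best P0=- P1=NH3
Op 3: best P0=NH3 P1=NH3
Op 4: best P0=NH1 P1=NH3
Op 5: best P0=NH3 P1=NH3
Op 6: best P0=NH3 P1=-
Op 7: best P0=NH3 P1=-
Op 8: best P0=NH0 P1=-
Op 9: best P0=NH0 P1=-
Op 10: best P0=- P1=-

Answer: P0:- P1:-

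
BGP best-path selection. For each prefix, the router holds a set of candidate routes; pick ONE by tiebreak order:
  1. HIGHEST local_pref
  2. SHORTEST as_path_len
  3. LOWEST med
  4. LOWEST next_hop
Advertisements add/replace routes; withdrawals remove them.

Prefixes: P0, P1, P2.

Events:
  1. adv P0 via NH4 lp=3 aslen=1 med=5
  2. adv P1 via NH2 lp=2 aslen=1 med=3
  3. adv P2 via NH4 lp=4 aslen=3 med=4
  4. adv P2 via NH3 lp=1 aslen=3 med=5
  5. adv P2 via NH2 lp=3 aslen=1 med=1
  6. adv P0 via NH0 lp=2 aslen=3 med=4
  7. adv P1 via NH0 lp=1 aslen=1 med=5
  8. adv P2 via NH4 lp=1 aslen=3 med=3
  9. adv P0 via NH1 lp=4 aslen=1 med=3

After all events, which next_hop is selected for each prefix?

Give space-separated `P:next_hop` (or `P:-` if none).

Op 1: best P0=NH4 P1=- P2=-
Op 2: best P0=NH4 P1=NH2 P2=-
Op 3: best P0=NH4 P1=NH2 P2=NH4
Op 4: best P0=NH4 P1=NH2 P2=NH4
Op 5: best P0=NH4 P1=NH2 P2=NH4
Op 6: best P0=NH4 P1=NH2 P2=NH4
Op 7: best P0=NH4 P1=NH2 P2=NH4
Op 8: best P0=NH4 P1=NH2 P2=NH2
Op 9: best P0=NH1 P1=NH2 P2=NH2

Answer: P0:NH1 P1:NH2 P2:NH2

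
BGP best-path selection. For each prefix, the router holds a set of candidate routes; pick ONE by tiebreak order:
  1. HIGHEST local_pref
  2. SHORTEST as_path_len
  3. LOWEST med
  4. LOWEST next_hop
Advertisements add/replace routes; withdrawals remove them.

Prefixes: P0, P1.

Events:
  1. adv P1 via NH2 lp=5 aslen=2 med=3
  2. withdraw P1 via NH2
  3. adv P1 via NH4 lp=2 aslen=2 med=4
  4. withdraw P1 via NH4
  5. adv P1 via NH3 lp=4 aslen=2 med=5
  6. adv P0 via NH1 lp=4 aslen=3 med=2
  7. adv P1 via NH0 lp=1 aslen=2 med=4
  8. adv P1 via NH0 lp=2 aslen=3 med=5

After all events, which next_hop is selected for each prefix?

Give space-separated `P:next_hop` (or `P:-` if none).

Answer: P0:NH1 P1:NH3

Derivation:
Op 1: best P0=- P1=NH2
Op 2: best P0=- P1=-
Op 3: best P0=- P1=NH4
Op 4: best P0=- P1=-
Op 5: best P0=- P1=NH3
Op 6: best P0=NH1 P1=NH3
Op 7: best P0=NH1 P1=NH3
Op 8: best P0=NH1 P1=NH3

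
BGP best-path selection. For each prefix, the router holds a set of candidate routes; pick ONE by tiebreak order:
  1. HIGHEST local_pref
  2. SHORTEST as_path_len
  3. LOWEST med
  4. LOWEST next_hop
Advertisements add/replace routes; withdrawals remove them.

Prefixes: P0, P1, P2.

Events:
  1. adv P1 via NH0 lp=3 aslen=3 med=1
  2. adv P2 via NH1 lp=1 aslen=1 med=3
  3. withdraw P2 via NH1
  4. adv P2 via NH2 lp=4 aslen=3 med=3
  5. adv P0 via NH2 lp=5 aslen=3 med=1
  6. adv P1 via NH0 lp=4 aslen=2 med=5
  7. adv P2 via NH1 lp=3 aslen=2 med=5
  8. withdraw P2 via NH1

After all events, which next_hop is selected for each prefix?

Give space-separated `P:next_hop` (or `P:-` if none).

Answer: P0:NH2 P1:NH0 P2:NH2

Derivation:
Op 1: best P0=- P1=NH0 P2=-
Op 2: best P0=- P1=NH0 P2=NH1
Op 3: best P0=- P1=NH0 P2=-
Op 4: best P0=- P1=NH0 P2=NH2
Op 5: best P0=NH2 P1=NH0 P2=NH2
Op 6: best P0=NH2 P1=NH0 P2=NH2
Op 7: best P0=NH2 P1=NH0 P2=NH2
Op 8: best P0=NH2 P1=NH0 P2=NH2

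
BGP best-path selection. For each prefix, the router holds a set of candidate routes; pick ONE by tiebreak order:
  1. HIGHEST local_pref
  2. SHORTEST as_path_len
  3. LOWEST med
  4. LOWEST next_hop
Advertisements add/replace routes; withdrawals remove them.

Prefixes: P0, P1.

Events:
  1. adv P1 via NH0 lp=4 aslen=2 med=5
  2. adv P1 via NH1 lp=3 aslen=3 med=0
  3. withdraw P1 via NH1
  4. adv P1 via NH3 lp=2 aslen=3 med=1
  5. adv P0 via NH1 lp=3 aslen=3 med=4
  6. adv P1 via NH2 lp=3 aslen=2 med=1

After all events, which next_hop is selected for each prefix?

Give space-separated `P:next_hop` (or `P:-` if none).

Answer: P0:NH1 P1:NH0

Derivation:
Op 1: best P0=- P1=NH0
Op 2: best P0=- P1=NH0
Op 3: best P0=- P1=NH0
Op 4: best P0=- P1=NH0
Op 5: best P0=NH1 P1=NH0
Op 6: best P0=NH1 P1=NH0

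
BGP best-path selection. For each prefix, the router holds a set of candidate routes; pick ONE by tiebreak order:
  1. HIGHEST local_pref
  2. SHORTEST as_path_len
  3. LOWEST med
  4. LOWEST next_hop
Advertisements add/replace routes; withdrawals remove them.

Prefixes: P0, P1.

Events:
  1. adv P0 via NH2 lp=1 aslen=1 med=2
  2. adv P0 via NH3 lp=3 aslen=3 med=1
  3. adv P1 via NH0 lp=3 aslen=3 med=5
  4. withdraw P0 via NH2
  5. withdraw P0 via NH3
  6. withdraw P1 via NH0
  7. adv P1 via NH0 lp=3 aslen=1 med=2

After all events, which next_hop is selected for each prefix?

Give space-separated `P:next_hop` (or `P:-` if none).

Answer: P0:- P1:NH0

Derivation:
Op 1: best P0=NH2 P1=-
Op 2: best P0=NH3 P1=-
Op 3: best P0=NH3 P1=NH0
Op 4: best P0=NH3 P1=NH0
Op 5: best P0=- P1=NH0
Op 6: best P0=- P1=-
Op 7: best P0=- P1=NH0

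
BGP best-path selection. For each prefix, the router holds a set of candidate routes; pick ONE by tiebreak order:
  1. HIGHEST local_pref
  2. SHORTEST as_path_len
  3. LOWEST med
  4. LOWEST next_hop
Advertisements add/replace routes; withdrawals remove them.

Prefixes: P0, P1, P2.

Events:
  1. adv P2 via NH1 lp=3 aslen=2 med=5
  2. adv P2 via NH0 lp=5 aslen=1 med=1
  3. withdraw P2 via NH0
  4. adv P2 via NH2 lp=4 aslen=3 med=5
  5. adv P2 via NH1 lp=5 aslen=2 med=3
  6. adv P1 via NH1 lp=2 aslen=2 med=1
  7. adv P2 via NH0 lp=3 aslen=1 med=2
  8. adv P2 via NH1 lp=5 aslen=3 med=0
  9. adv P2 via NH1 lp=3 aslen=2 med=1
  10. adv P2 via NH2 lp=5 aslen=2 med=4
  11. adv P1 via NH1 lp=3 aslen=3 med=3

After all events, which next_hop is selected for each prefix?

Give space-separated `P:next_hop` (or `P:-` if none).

Op 1: best P0=- P1=- P2=NH1
Op 2: best P0=- P1=- P2=NH0
Op 3: best P0=- P1=- P2=NH1
Op 4: best P0=- P1=- P2=NH2
Op 5: best P0=- P1=- P2=NH1
Op 6: best P0=- P1=NH1 P2=NH1
Op 7: best P0=- P1=NH1 P2=NH1
Op 8: best P0=- P1=NH1 P2=NH1
Op 9: best P0=- P1=NH1 P2=NH2
Op 10: best P0=- P1=NH1 P2=NH2
Op 11: best P0=- P1=NH1 P2=NH2

Answer: P0:- P1:NH1 P2:NH2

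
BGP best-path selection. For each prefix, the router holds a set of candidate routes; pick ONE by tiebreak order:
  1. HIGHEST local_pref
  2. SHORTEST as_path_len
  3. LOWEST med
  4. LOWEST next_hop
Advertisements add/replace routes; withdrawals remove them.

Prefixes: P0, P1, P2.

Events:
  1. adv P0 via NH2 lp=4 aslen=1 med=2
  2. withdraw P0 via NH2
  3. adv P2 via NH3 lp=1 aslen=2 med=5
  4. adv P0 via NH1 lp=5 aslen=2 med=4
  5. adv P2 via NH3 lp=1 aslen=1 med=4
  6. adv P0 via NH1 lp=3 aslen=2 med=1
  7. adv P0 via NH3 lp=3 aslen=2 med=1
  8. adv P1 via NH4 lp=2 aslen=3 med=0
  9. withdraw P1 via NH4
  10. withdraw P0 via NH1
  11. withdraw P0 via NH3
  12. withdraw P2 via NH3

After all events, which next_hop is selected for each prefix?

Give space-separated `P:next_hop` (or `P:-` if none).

Answer: P0:- P1:- P2:-

Derivation:
Op 1: best P0=NH2 P1=- P2=-
Op 2: best P0=- P1=- P2=-
Op 3: best P0=- P1=- P2=NH3
Op 4: best P0=NH1 P1=- P2=NH3
Op 5: best P0=NH1 P1=- P2=NH3
Op 6: best P0=NH1 P1=- P2=NH3
Op 7: best P0=NH1 P1=- P2=NH3
Op 8: best P0=NH1 P1=NH4 P2=NH3
Op 9: best P0=NH1 P1=- P2=NH3
Op 10: best P0=NH3 P1=- P2=NH3
Op 11: best P0=- P1=- P2=NH3
Op 12: best P0=- P1=- P2=-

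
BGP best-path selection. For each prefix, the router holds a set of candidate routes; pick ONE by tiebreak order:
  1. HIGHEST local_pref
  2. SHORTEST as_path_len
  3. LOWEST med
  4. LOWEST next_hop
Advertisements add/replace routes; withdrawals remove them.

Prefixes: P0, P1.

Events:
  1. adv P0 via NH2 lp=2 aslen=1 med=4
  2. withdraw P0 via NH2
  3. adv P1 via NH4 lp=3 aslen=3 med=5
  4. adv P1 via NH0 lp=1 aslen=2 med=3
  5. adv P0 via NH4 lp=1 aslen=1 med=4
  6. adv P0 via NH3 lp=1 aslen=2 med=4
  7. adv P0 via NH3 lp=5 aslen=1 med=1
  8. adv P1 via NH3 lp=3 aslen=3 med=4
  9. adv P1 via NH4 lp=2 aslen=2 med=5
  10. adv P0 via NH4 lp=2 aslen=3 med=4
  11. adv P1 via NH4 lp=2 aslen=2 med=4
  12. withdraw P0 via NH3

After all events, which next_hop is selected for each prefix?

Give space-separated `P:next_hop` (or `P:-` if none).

Answer: P0:NH4 P1:NH3

Derivation:
Op 1: best P0=NH2 P1=-
Op 2: best P0=- P1=-
Op 3: best P0=- P1=NH4
Op 4: best P0=- P1=NH4
Op 5: best P0=NH4 P1=NH4
Op 6: best P0=NH4 P1=NH4
Op 7: best P0=NH3 P1=NH4
Op 8: best P0=NH3 P1=NH3
Op 9: best P0=NH3 P1=NH3
Op 10: best P0=NH3 P1=NH3
Op 11: best P0=NH3 P1=NH3
Op 12: best P0=NH4 P1=NH3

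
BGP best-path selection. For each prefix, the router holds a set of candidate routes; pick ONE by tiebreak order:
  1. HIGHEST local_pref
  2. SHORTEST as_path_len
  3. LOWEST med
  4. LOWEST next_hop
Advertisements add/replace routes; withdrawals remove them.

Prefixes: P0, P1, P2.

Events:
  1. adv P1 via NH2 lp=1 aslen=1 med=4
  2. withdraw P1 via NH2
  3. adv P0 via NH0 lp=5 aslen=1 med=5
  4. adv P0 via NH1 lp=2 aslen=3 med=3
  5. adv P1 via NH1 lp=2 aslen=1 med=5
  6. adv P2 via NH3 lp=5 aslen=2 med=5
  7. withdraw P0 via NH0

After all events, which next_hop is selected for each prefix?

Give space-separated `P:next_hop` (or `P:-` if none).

Answer: P0:NH1 P1:NH1 P2:NH3

Derivation:
Op 1: best P0=- P1=NH2 P2=-
Op 2: best P0=- P1=- P2=-
Op 3: best P0=NH0 P1=- P2=-
Op 4: best P0=NH0 P1=- P2=-
Op 5: best P0=NH0 P1=NH1 P2=-
Op 6: best P0=NH0 P1=NH1 P2=NH3
Op 7: best P0=NH1 P1=NH1 P2=NH3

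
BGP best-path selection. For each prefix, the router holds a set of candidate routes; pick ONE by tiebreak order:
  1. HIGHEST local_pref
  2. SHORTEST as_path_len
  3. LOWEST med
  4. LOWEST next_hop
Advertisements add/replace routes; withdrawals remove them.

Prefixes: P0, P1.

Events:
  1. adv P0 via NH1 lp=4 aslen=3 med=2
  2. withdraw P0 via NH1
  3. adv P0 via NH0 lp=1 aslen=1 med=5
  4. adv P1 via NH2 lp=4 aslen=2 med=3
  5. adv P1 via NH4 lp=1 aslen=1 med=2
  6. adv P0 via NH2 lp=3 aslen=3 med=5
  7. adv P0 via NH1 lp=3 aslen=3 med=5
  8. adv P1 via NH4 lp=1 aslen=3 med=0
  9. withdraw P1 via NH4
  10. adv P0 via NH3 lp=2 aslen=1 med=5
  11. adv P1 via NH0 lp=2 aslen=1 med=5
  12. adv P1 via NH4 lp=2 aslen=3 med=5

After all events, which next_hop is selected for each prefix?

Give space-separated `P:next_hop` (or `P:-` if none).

Answer: P0:NH1 P1:NH2

Derivation:
Op 1: best P0=NH1 P1=-
Op 2: best P0=- P1=-
Op 3: best P0=NH0 P1=-
Op 4: best P0=NH0 P1=NH2
Op 5: best P0=NH0 P1=NH2
Op 6: best P0=NH2 P1=NH2
Op 7: best P0=NH1 P1=NH2
Op 8: best P0=NH1 P1=NH2
Op 9: best P0=NH1 P1=NH2
Op 10: best P0=NH1 P1=NH2
Op 11: best P0=NH1 P1=NH2
Op 12: best P0=NH1 P1=NH2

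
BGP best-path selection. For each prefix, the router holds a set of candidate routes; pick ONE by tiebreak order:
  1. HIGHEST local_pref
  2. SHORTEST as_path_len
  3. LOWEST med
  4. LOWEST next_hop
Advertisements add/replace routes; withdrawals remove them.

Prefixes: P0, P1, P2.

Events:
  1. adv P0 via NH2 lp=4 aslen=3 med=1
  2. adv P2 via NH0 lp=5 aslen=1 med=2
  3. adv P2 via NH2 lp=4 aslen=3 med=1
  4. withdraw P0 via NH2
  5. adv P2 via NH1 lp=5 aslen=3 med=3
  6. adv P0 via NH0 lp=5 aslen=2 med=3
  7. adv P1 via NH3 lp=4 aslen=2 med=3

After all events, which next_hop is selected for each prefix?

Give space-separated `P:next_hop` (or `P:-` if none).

Answer: P0:NH0 P1:NH3 P2:NH0

Derivation:
Op 1: best P0=NH2 P1=- P2=-
Op 2: best P0=NH2 P1=- P2=NH0
Op 3: best P0=NH2 P1=- P2=NH0
Op 4: best P0=- P1=- P2=NH0
Op 5: best P0=- P1=- P2=NH0
Op 6: best P0=NH0 P1=- P2=NH0
Op 7: best P0=NH0 P1=NH3 P2=NH0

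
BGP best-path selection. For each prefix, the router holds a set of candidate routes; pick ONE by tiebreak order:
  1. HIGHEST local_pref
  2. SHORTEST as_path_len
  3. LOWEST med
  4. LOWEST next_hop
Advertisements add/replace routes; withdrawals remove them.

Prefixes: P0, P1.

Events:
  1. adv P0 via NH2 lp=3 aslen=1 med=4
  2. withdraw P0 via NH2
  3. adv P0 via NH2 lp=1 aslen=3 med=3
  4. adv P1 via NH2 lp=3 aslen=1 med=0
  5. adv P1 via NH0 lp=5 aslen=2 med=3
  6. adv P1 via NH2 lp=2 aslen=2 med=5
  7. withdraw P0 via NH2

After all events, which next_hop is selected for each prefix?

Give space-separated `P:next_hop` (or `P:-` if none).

Answer: P0:- P1:NH0

Derivation:
Op 1: best P0=NH2 P1=-
Op 2: best P0=- P1=-
Op 3: best P0=NH2 P1=-
Op 4: best P0=NH2 P1=NH2
Op 5: best P0=NH2 P1=NH0
Op 6: best P0=NH2 P1=NH0
Op 7: best P0=- P1=NH0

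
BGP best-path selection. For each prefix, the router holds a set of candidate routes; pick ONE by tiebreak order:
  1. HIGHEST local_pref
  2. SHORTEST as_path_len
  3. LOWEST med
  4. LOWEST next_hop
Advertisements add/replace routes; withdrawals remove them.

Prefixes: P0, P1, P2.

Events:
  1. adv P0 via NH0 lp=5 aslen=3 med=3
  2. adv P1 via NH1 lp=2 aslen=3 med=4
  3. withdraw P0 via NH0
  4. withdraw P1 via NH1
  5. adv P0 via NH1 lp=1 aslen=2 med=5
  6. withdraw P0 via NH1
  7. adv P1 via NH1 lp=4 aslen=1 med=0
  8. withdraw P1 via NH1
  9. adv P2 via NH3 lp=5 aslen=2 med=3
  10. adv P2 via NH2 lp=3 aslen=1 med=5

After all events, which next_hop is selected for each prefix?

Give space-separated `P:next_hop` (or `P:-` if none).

Op 1: best P0=NH0 P1=- P2=-
Op 2: best P0=NH0 P1=NH1 P2=-
Op 3: best P0=- P1=NH1 P2=-
Op 4: best P0=- P1=- P2=-
Op 5: best P0=NH1 P1=- P2=-
Op 6: best P0=- P1=- P2=-
Op 7: best P0=- P1=NH1 P2=-
Op 8: best P0=- P1=- P2=-
Op 9: best P0=- P1=- P2=NH3
Op 10: best P0=- P1=- P2=NH3

Answer: P0:- P1:- P2:NH3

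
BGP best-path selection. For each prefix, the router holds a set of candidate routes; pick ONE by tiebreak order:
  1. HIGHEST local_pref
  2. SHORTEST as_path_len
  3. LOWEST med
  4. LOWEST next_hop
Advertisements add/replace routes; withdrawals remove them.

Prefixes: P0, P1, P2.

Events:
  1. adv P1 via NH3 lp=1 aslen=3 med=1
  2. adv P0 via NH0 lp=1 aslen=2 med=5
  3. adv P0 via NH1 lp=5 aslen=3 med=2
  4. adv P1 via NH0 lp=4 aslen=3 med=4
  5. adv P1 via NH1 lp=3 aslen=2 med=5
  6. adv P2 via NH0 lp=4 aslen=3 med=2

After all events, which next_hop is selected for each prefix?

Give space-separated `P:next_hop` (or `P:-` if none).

Op 1: best P0=- P1=NH3 P2=-
Op 2: best P0=NH0 P1=NH3 P2=-
Op 3: best P0=NH1 P1=NH3 P2=-
Op 4: best P0=NH1 P1=NH0 P2=-
Op 5: best P0=NH1 P1=NH0 P2=-
Op 6: best P0=NH1 P1=NH0 P2=NH0

Answer: P0:NH1 P1:NH0 P2:NH0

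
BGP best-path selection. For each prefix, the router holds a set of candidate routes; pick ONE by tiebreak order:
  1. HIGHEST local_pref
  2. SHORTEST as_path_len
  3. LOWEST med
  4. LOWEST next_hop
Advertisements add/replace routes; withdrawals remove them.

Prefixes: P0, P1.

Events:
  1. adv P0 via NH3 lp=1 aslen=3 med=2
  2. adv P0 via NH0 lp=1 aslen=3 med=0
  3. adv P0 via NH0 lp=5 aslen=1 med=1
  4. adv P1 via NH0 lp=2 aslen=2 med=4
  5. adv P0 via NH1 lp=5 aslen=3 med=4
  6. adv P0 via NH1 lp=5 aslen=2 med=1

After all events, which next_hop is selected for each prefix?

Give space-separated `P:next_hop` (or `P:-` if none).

Op 1: best P0=NH3 P1=-
Op 2: best P0=NH0 P1=-
Op 3: best P0=NH0 P1=-
Op 4: best P0=NH0 P1=NH0
Op 5: best P0=NH0 P1=NH0
Op 6: best P0=NH0 P1=NH0

Answer: P0:NH0 P1:NH0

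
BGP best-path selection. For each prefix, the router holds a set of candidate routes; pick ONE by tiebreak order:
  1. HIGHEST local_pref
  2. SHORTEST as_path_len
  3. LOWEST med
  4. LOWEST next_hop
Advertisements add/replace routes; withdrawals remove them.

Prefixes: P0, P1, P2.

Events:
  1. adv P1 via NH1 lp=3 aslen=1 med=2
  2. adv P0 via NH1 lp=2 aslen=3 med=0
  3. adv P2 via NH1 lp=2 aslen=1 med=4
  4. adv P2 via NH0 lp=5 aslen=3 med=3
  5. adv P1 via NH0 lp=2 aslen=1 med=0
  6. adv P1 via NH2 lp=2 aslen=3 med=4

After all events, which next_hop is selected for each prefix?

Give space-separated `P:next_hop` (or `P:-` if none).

Op 1: best P0=- P1=NH1 P2=-
Op 2: best P0=NH1 P1=NH1 P2=-
Op 3: best P0=NH1 P1=NH1 P2=NH1
Op 4: best P0=NH1 P1=NH1 P2=NH0
Op 5: best P0=NH1 P1=NH1 P2=NH0
Op 6: best P0=NH1 P1=NH1 P2=NH0

Answer: P0:NH1 P1:NH1 P2:NH0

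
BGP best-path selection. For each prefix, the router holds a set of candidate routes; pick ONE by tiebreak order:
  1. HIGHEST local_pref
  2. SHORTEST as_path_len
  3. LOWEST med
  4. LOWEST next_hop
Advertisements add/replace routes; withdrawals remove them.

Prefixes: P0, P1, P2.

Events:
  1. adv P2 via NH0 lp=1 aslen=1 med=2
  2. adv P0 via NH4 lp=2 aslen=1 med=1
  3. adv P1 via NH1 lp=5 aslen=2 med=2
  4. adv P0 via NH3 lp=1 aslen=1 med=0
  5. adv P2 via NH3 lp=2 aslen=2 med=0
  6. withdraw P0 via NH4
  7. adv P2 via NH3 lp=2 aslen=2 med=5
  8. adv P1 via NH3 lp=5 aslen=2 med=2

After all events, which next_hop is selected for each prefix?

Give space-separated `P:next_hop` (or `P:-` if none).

Op 1: best P0=- P1=- P2=NH0
Op 2: best P0=NH4 P1=- P2=NH0
Op 3: best P0=NH4 P1=NH1 P2=NH0
Op 4: best P0=NH4 P1=NH1 P2=NH0
Op 5: best P0=NH4 P1=NH1 P2=NH3
Op 6: best P0=NH3 P1=NH1 P2=NH3
Op 7: best P0=NH3 P1=NH1 P2=NH3
Op 8: best P0=NH3 P1=NH1 P2=NH3

Answer: P0:NH3 P1:NH1 P2:NH3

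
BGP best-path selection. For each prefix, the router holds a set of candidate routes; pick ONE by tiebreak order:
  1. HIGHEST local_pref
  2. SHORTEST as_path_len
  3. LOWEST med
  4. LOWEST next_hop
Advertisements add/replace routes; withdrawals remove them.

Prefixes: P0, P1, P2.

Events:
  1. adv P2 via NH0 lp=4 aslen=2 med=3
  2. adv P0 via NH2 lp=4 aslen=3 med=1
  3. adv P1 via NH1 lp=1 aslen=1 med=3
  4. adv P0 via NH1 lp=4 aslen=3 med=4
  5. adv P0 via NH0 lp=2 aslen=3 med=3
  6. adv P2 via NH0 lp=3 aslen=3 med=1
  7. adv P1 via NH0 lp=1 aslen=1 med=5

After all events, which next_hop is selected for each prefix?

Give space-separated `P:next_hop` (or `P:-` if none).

Answer: P0:NH2 P1:NH1 P2:NH0

Derivation:
Op 1: best P0=- P1=- P2=NH0
Op 2: best P0=NH2 P1=- P2=NH0
Op 3: best P0=NH2 P1=NH1 P2=NH0
Op 4: best P0=NH2 P1=NH1 P2=NH0
Op 5: best P0=NH2 P1=NH1 P2=NH0
Op 6: best P0=NH2 P1=NH1 P2=NH0
Op 7: best P0=NH2 P1=NH1 P2=NH0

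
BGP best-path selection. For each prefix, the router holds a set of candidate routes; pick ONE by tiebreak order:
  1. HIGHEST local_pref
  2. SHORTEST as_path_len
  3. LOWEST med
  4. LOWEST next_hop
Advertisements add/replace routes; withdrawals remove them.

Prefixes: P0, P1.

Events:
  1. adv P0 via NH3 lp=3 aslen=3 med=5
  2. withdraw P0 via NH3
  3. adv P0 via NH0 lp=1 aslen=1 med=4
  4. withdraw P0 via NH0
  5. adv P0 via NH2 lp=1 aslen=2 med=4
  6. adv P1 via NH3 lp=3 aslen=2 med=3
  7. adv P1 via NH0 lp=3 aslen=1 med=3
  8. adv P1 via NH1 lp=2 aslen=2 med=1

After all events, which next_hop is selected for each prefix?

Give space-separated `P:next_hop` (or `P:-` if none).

Answer: P0:NH2 P1:NH0

Derivation:
Op 1: best P0=NH3 P1=-
Op 2: best P0=- P1=-
Op 3: best P0=NH0 P1=-
Op 4: best P0=- P1=-
Op 5: best P0=NH2 P1=-
Op 6: best P0=NH2 P1=NH3
Op 7: best P0=NH2 P1=NH0
Op 8: best P0=NH2 P1=NH0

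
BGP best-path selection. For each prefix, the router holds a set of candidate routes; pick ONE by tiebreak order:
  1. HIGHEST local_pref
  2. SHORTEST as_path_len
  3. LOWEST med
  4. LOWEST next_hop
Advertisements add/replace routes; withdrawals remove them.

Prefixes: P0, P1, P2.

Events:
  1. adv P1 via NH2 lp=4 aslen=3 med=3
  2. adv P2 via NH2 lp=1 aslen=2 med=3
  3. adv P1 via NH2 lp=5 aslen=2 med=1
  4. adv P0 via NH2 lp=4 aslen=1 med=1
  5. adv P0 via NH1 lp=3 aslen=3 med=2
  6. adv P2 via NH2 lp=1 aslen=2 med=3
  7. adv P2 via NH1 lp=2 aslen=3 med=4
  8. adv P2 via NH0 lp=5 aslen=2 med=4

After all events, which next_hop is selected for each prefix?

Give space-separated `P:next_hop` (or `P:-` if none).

Op 1: best P0=- P1=NH2 P2=-
Op 2: best P0=- P1=NH2 P2=NH2
Op 3: best P0=- P1=NH2 P2=NH2
Op 4: best P0=NH2 P1=NH2 P2=NH2
Op 5: best P0=NH2 P1=NH2 P2=NH2
Op 6: best P0=NH2 P1=NH2 P2=NH2
Op 7: best P0=NH2 P1=NH2 P2=NH1
Op 8: best P0=NH2 P1=NH2 P2=NH0

Answer: P0:NH2 P1:NH2 P2:NH0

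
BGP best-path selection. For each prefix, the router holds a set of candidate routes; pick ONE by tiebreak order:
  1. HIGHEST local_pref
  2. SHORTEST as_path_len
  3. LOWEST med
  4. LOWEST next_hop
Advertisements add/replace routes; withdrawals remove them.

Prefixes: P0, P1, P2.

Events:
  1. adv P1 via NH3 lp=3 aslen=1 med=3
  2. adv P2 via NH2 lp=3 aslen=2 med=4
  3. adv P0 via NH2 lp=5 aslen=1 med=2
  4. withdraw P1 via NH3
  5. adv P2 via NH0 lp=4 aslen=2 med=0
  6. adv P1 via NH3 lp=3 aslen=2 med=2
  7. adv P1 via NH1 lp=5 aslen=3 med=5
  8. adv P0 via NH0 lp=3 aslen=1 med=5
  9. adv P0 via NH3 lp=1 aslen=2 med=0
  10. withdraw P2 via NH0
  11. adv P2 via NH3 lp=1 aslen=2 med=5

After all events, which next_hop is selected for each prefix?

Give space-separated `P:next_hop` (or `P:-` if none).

Op 1: best P0=- P1=NH3 P2=-
Op 2: best P0=- P1=NH3 P2=NH2
Op 3: best P0=NH2 P1=NH3 P2=NH2
Op 4: best P0=NH2 P1=- P2=NH2
Op 5: best P0=NH2 P1=- P2=NH0
Op 6: best P0=NH2 P1=NH3 P2=NH0
Op 7: best P0=NH2 P1=NH1 P2=NH0
Op 8: best P0=NH2 P1=NH1 P2=NH0
Op 9: best P0=NH2 P1=NH1 P2=NH0
Op 10: best P0=NH2 P1=NH1 P2=NH2
Op 11: best P0=NH2 P1=NH1 P2=NH2

Answer: P0:NH2 P1:NH1 P2:NH2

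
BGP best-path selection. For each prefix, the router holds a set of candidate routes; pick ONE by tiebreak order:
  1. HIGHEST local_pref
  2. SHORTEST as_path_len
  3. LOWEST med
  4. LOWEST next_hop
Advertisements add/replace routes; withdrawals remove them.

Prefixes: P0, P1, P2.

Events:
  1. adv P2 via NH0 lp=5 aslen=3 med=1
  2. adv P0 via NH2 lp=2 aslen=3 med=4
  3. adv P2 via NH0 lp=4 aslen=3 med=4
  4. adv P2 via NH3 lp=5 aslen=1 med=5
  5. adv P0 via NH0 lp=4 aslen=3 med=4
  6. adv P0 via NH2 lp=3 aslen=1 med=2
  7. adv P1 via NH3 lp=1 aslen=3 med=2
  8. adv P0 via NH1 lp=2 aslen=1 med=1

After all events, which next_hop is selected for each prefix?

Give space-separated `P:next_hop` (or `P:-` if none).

Answer: P0:NH0 P1:NH3 P2:NH3

Derivation:
Op 1: best P0=- P1=- P2=NH0
Op 2: best P0=NH2 P1=- P2=NH0
Op 3: best P0=NH2 P1=- P2=NH0
Op 4: best P0=NH2 P1=- P2=NH3
Op 5: best P0=NH0 P1=- P2=NH3
Op 6: best P0=NH0 P1=- P2=NH3
Op 7: best P0=NH0 P1=NH3 P2=NH3
Op 8: best P0=NH0 P1=NH3 P2=NH3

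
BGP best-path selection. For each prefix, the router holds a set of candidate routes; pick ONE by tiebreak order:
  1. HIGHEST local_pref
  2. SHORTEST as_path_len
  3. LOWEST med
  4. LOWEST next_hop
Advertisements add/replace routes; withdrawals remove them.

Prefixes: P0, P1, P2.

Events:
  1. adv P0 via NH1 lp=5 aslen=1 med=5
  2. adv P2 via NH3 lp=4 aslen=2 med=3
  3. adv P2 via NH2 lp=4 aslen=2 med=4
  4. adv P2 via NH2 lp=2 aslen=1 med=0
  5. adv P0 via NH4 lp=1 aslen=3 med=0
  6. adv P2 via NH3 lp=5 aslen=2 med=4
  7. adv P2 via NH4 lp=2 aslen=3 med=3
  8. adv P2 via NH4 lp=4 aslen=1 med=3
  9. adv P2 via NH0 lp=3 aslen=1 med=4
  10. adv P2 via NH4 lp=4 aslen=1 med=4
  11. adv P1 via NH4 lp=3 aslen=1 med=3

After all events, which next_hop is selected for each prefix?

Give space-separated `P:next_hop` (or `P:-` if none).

Answer: P0:NH1 P1:NH4 P2:NH3

Derivation:
Op 1: best P0=NH1 P1=- P2=-
Op 2: best P0=NH1 P1=- P2=NH3
Op 3: best P0=NH1 P1=- P2=NH3
Op 4: best P0=NH1 P1=- P2=NH3
Op 5: best P0=NH1 P1=- P2=NH3
Op 6: best P0=NH1 P1=- P2=NH3
Op 7: best P0=NH1 P1=- P2=NH3
Op 8: best P0=NH1 P1=- P2=NH3
Op 9: best P0=NH1 P1=- P2=NH3
Op 10: best P0=NH1 P1=- P2=NH3
Op 11: best P0=NH1 P1=NH4 P2=NH3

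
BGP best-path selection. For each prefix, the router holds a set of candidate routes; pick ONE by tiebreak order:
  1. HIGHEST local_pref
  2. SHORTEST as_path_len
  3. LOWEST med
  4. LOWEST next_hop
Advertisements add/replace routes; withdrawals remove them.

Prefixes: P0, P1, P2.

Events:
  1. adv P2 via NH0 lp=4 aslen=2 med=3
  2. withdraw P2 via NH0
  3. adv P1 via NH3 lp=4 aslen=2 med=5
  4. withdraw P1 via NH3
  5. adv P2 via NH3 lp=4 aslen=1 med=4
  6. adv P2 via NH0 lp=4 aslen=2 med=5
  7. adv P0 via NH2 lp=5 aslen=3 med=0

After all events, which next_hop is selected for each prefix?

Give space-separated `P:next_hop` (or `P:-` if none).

Op 1: best P0=- P1=- P2=NH0
Op 2: best P0=- P1=- P2=-
Op 3: best P0=- P1=NH3 P2=-
Op 4: best P0=- P1=- P2=-
Op 5: best P0=- P1=- P2=NH3
Op 6: best P0=- P1=- P2=NH3
Op 7: best P0=NH2 P1=- P2=NH3

Answer: P0:NH2 P1:- P2:NH3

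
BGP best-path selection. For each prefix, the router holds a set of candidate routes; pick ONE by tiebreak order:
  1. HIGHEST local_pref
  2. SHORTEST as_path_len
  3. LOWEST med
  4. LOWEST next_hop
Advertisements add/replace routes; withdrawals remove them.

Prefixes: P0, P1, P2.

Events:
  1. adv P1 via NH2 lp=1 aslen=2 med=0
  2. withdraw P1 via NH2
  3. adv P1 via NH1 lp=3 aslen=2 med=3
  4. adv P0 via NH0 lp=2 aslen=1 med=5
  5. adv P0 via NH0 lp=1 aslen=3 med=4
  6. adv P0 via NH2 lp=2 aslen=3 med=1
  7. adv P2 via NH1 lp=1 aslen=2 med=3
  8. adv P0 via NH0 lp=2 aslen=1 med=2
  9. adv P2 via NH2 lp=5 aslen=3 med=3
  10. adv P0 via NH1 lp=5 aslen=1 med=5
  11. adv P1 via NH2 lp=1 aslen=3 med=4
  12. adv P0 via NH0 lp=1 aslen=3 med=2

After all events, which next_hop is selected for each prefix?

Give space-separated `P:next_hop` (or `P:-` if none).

Op 1: best P0=- P1=NH2 P2=-
Op 2: best P0=- P1=- P2=-
Op 3: best P0=- P1=NH1 P2=-
Op 4: best P0=NH0 P1=NH1 P2=-
Op 5: best P0=NH0 P1=NH1 P2=-
Op 6: best P0=NH2 P1=NH1 P2=-
Op 7: best P0=NH2 P1=NH1 P2=NH1
Op 8: best P0=NH0 P1=NH1 P2=NH1
Op 9: best P0=NH0 P1=NH1 P2=NH2
Op 10: best P0=NH1 P1=NH1 P2=NH2
Op 11: best P0=NH1 P1=NH1 P2=NH2
Op 12: best P0=NH1 P1=NH1 P2=NH2

Answer: P0:NH1 P1:NH1 P2:NH2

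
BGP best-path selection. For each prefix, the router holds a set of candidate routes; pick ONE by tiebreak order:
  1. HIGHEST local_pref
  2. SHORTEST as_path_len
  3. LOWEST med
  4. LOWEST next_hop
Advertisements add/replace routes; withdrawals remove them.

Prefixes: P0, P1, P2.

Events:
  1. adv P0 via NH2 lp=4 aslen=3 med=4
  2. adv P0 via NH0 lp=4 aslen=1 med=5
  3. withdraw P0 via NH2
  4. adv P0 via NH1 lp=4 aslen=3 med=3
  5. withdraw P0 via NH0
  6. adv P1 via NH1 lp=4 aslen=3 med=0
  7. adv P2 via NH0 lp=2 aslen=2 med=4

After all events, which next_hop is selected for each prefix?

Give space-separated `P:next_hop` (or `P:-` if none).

Answer: P0:NH1 P1:NH1 P2:NH0

Derivation:
Op 1: best P0=NH2 P1=- P2=-
Op 2: best P0=NH0 P1=- P2=-
Op 3: best P0=NH0 P1=- P2=-
Op 4: best P0=NH0 P1=- P2=-
Op 5: best P0=NH1 P1=- P2=-
Op 6: best P0=NH1 P1=NH1 P2=-
Op 7: best P0=NH1 P1=NH1 P2=NH0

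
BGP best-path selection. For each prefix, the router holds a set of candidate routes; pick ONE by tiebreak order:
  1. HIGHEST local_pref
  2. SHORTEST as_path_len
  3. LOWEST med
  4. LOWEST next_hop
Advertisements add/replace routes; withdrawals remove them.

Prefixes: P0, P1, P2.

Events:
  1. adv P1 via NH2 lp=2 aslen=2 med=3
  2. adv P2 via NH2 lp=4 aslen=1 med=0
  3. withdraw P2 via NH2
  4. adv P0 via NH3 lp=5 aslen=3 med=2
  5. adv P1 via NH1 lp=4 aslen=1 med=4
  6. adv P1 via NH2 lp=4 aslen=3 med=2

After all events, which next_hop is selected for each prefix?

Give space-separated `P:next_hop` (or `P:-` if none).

Op 1: best P0=- P1=NH2 P2=-
Op 2: best P0=- P1=NH2 P2=NH2
Op 3: best P0=- P1=NH2 P2=-
Op 4: best P0=NH3 P1=NH2 P2=-
Op 5: best P0=NH3 P1=NH1 P2=-
Op 6: best P0=NH3 P1=NH1 P2=-

Answer: P0:NH3 P1:NH1 P2:-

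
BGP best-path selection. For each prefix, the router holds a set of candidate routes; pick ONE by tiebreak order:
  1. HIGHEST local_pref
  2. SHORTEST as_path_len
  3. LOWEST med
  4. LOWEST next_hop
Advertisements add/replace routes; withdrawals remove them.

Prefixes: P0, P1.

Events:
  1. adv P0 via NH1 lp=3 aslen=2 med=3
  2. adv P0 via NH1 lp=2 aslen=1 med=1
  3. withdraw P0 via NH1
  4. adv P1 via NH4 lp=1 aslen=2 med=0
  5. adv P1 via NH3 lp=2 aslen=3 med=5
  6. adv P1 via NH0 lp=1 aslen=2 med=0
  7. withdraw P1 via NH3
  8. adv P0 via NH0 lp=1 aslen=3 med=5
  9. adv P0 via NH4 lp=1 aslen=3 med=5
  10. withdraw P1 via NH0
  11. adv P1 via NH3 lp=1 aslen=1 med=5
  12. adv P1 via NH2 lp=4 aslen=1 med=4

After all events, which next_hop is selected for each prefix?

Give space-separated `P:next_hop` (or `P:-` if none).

Op 1: best P0=NH1 P1=-
Op 2: best P0=NH1 P1=-
Op 3: best P0=- P1=-
Op 4: best P0=- P1=NH4
Op 5: best P0=- P1=NH3
Op 6: best P0=- P1=NH3
Op 7: best P0=- P1=NH0
Op 8: best P0=NH0 P1=NH0
Op 9: best P0=NH0 P1=NH0
Op 10: best P0=NH0 P1=NH4
Op 11: best P0=NH0 P1=NH3
Op 12: best P0=NH0 P1=NH2

Answer: P0:NH0 P1:NH2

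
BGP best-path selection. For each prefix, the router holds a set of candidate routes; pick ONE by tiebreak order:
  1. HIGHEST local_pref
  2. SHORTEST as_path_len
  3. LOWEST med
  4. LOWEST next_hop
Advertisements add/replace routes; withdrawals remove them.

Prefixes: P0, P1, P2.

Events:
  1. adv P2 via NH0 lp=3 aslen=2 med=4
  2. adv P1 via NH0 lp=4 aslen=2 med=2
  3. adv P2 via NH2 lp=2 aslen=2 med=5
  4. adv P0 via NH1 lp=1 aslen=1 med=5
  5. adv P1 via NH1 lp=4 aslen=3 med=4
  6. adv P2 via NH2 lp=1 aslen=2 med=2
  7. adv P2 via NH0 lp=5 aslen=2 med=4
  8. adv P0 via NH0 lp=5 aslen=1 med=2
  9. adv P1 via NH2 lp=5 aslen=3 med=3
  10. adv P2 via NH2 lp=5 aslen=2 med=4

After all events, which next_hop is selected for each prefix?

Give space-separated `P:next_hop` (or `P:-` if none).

Op 1: best P0=- P1=- P2=NH0
Op 2: best P0=- P1=NH0 P2=NH0
Op 3: best P0=- P1=NH0 P2=NH0
Op 4: best P0=NH1 P1=NH0 P2=NH0
Op 5: best P0=NH1 P1=NH0 P2=NH0
Op 6: best P0=NH1 P1=NH0 P2=NH0
Op 7: best P0=NH1 P1=NH0 P2=NH0
Op 8: best P0=NH0 P1=NH0 P2=NH0
Op 9: best P0=NH0 P1=NH2 P2=NH0
Op 10: best P0=NH0 P1=NH2 P2=NH0

Answer: P0:NH0 P1:NH2 P2:NH0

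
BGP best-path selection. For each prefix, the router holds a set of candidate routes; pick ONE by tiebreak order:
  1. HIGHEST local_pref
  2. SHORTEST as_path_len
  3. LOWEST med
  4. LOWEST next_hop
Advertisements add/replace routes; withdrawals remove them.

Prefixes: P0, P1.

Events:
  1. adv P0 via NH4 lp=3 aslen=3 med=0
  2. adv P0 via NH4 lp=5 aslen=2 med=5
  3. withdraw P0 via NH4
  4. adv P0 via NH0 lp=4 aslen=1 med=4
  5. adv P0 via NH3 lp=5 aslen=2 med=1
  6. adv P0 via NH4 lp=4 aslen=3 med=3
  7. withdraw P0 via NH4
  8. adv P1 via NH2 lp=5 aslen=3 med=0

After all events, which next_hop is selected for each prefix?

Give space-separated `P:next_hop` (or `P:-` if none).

Op 1: best P0=NH4 P1=-
Op 2: best P0=NH4 P1=-
Op 3: best P0=- P1=-
Op 4: best P0=NH0 P1=-
Op 5: best P0=NH3 P1=-
Op 6: best P0=NH3 P1=-
Op 7: best P0=NH3 P1=-
Op 8: best P0=NH3 P1=NH2

Answer: P0:NH3 P1:NH2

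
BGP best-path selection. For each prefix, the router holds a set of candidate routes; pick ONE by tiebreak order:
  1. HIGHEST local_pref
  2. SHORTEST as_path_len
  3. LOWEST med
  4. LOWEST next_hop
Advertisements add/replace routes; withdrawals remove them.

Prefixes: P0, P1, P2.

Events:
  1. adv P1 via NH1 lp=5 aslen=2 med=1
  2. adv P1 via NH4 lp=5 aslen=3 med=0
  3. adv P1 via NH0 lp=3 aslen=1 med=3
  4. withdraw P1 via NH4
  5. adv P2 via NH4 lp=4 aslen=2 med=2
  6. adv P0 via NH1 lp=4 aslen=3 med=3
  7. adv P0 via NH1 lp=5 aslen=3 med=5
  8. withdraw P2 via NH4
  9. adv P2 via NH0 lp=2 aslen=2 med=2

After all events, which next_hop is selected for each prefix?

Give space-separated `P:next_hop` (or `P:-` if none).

Op 1: best P0=- P1=NH1 P2=-
Op 2: best P0=- P1=NH1 P2=-
Op 3: best P0=- P1=NH1 P2=-
Op 4: best P0=- P1=NH1 P2=-
Op 5: best P0=- P1=NH1 P2=NH4
Op 6: best P0=NH1 P1=NH1 P2=NH4
Op 7: best P0=NH1 P1=NH1 P2=NH4
Op 8: best P0=NH1 P1=NH1 P2=-
Op 9: best P0=NH1 P1=NH1 P2=NH0

Answer: P0:NH1 P1:NH1 P2:NH0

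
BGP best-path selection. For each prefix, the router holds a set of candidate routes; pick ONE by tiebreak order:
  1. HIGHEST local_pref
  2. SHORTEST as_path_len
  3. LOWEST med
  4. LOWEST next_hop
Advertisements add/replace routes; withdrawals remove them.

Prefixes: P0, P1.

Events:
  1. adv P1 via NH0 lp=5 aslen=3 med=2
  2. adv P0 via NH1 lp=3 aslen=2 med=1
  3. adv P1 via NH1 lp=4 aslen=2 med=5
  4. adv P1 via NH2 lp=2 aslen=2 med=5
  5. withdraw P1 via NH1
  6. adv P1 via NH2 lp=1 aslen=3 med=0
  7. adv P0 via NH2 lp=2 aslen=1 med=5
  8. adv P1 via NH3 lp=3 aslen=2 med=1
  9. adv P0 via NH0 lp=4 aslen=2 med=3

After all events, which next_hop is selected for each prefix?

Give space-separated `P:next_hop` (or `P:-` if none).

Answer: P0:NH0 P1:NH0

Derivation:
Op 1: best P0=- P1=NH0
Op 2: best P0=NH1 P1=NH0
Op 3: best P0=NH1 P1=NH0
Op 4: best P0=NH1 P1=NH0
Op 5: best P0=NH1 P1=NH0
Op 6: best P0=NH1 P1=NH0
Op 7: best P0=NH1 P1=NH0
Op 8: best P0=NH1 P1=NH0
Op 9: best P0=NH0 P1=NH0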